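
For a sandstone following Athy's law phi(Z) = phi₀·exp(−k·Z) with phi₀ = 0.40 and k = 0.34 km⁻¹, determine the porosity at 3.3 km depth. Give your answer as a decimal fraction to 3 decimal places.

phi = phi₀·exp(−k·Z) = 0.4 × exp(−0.34 × 3.3) = 0.4 × exp(−1.122)
  = 0.4 × 0.3256 = 0.1303

0.130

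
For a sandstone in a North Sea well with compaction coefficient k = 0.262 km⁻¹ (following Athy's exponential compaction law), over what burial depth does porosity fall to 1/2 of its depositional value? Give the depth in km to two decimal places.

phi/phi₀ = 1/2 ⇒ exp(−k·Z) = 1/2 ⇒ Z = ln(2) / k
Z = 0.6931 / 0.262 = 2.646 km

2.65 km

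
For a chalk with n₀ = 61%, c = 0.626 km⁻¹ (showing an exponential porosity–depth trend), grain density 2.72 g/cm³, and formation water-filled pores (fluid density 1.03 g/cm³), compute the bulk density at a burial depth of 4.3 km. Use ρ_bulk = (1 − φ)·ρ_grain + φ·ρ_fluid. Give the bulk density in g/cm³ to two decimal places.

Porosity at depth: n = 0.61·exp(−0.626×4.3) = 0.61×0.0678 = 0.0413
Bulk density: ρ_b = (1−n)ρ_g + n·ρ_f = 0.9587×2.72 + 0.0413×1.03
       = 2.608 + 0.043 = 2.650 g/cm³

2.65 g/cm³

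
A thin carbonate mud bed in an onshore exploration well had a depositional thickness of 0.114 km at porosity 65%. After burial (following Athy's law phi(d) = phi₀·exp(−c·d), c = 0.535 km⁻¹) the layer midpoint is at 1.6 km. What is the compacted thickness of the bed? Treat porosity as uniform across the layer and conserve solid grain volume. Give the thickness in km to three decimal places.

0.055 km

Porosity at 1.6 km: phi = 0.65·exp(−0.535×1.6) = 0.2762
Solid-volume conservation: h(1−phi) = h₀(1−phi₀) ⇒ h = h₀·(1−phi₀)/(1−phi)
h = 0.114 × (1 − 0.65)/(1 − 0.2762) = 0.114 × 0.4835 = 0.0551 km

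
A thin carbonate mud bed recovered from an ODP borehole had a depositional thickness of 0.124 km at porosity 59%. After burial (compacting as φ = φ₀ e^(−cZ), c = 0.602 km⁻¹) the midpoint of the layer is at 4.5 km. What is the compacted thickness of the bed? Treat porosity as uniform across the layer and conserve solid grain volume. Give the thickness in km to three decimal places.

0.053 km

Porosity at 4.5 km: φ = 0.59·exp(−0.602×4.5) = 0.0393
Solid-volume conservation: h(1−φ) = h₀(1−φ₀) ⇒ h = h₀·(1−φ₀)/(1−φ)
h = 0.124 × (1 − 0.59)/(1 − 0.0393) = 0.124 × 0.4268 = 0.0529 km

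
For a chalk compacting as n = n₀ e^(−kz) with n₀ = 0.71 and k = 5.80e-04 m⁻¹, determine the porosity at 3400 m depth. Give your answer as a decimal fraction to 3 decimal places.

Working in km (1 km = 1000 m; k in km⁻¹ = k in m⁻¹ × 1000):
n = n₀·exp(−k·z) = 0.71 × exp(−0.58 × 3.4) = 0.71 × exp(−1.972)
  = 0.71 × 0.1392 = 0.0988

0.099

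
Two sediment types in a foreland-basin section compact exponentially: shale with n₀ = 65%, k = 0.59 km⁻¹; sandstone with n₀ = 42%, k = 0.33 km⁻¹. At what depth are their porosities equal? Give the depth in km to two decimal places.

1.68 km

Set n₀ₐ e^(−kₐz) = n₀ᵦ e^(−kᵦz) ⇒ ln(n₀ₐ/n₀ᵦ) = (kₐ − kᵦ)·z
z = ln(0.65/0.42) / (0.59 − 0.33) = 0.4367 / 0.26 = 1.680 km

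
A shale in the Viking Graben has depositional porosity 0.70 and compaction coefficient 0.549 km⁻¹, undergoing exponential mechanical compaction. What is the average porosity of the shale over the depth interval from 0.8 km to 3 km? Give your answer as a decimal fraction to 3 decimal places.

⟨φ⟩ = (1/(z₂−z₁)) ∫ φ₀ e^(−βz) dz = φ₀·(e^(−β·z₁) − e^(−β·z₂)) / (β·(z₂−z₁))
e^(−0.549×0.8) = 0.6446; e^(−0.549×3) = 0.1926
⟨φ⟩ = 0.7 × (0.6446 − 0.1926) / (0.549 × 2.2) = 0.7 × 0.3742 = 0.2619

0.262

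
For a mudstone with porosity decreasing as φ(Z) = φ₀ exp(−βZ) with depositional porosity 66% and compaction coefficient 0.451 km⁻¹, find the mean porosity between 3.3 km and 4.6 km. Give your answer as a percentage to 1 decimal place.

11.3%

⟨φ⟩ = (1/(Z₂−Z₁)) ∫ φ₀ e^(−βZ) dZ = φ₀·(e^(−β·Z₁) − e^(−β·Z₂)) / (β·(Z₂−Z₁))
e^(−0.451×3.3) = 0.2258; e^(−0.451×4.6) = 0.1256
⟨φ⟩ = 0.66 × (0.2258 − 0.1256) / (0.451 × 1.3) = 0.66 × 0.1708 = 0.1127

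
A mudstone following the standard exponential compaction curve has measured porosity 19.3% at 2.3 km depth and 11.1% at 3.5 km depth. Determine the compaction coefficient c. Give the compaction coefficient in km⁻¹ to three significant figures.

Athy: phi(d) = phi₀ e^(−cd) ⇒ phi₁/phi₂ = e^{c(d₂−d₁)} ⇒ c = ln(phi₁/phi₂)/(d₂−d₁)
c = ln(0.193/0.111) / (3.5 − 2.3) = ln(1.739) / 1.2 = 0.5532 / 1.2 = 0.461 km⁻¹

0.461 km⁻¹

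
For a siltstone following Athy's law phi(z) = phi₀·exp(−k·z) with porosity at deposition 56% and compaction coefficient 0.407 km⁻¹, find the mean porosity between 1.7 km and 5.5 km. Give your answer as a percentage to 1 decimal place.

⟨phi⟩ = (1/(z₂−z₁)) ∫ phi₀ e^(−kz) dz = phi₀·(e^(−k·z₁) − e^(−k·z₂)) / (k·(z₂−z₁))
e^(−0.407×1.7) = 0.5006; e^(−0.407×5.5) = 0.1066
⟨phi⟩ = 0.56 × (0.5006 − 0.1066) / (0.407 × 3.8) = 0.56 × 0.2548 = 0.1427

14.3%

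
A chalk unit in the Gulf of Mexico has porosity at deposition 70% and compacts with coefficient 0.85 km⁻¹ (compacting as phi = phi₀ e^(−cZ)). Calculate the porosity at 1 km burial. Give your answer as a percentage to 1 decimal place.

29.9%

phi = phi₀·exp(−c·Z) = 0.7 × exp(−0.85 × 1) = 0.7 × exp(−0.85)
  = 0.7 × 0.4274 = 0.2992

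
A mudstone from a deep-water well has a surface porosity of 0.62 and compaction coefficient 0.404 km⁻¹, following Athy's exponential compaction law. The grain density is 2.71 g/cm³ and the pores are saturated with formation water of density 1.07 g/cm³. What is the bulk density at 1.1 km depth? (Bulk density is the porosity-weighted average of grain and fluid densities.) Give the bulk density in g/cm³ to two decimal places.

2.06 g/cm³

Porosity at depth: n = 0.62·exp(−0.404×1.1) = 0.62×0.6412 = 0.3975
Bulk density: ρ_b = (1−n)ρ_g + n·ρ_f = 0.6025×2.71 + 0.3975×1.07
       = 1.633 + 0.425 = 2.058 g/cm³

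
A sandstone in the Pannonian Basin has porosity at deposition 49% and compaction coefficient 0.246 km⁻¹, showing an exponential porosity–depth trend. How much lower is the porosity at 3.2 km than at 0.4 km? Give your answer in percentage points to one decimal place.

phi(0.4) = 0.49·e^(−0.246×0.4) = 0.4441
phi(3.2) = 0.49·e^(−0.246×3.2) = 0.2230
Δphi = 0.4441 − 0.2230 = 0.2211

22.1 percentage points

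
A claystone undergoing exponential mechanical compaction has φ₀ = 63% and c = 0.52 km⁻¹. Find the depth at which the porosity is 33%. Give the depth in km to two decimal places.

1.24 km

Invert Athy's law: Z = ln(φ₀/φ) / c
Z = ln(0.63/0.33) / 0.52 = ln(1.909) / 0.52 = 0.6466 / 0.52 = 1.244 km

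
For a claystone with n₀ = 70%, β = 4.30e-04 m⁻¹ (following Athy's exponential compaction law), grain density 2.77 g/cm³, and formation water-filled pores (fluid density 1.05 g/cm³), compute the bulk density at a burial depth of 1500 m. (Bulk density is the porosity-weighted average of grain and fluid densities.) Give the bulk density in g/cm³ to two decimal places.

2.14 g/cm³

Working in km (1 km = 1000 m; β in km⁻¹ = β in m⁻¹ × 1000):
Porosity at depth: n = 0.7·exp(−0.43×1.5) = 0.7×0.5247 = 0.3673
Bulk density: ρ_b = (1−n)ρ_g + n·ρ_f = 0.6327×2.77 + 0.3673×1.05
       = 1.753 + 0.386 = 2.138 g/cm³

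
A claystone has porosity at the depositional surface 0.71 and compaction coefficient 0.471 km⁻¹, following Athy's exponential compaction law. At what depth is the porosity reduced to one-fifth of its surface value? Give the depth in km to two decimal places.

n/n₀ = 1/5 ⇒ exp(−k·z) = 1/5 ⇒ z = ln(5) / k
z = 1.6094 / 0.471 = 3.417 km

3.42 km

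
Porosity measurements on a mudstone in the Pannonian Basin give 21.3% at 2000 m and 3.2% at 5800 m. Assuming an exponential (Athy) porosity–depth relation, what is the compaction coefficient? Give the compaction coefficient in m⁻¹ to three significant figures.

0.000499 m⁻¹

Working in km (1 km = 1000 m; k in km⁻¹ = k in m⁻¹ × 1000):
Athy: phi(Z) = phi₀ e^(−kZ) ⇒ phi₁/phi₂ = e^{k(Z₂−Z₁)} ⇒ k = ln(phi₁/phi₂)/(Z₂−Z₁)
k = ln(0.213/0.032) / (5.8 − 2) = ln(6.656) / 3.8 = 1.8956 / 3.8 = 0.4988 km⁻¹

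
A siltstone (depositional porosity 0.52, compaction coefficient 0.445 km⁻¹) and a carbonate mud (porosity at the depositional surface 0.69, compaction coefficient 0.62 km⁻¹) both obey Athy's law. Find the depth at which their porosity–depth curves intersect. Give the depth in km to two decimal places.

1.62 km

Set φ₀ₐ e^(−kₐz) = φ₀ᵦ e^(−kᵦz) ⇒ ln(φ₀ₐ/φ₀ᵦ) = (kₐ − kᵦ)·z
z = ln(0.52/0.69) / (0.445 − 0.62) = -0.2829 / -0.175 = 1.616 km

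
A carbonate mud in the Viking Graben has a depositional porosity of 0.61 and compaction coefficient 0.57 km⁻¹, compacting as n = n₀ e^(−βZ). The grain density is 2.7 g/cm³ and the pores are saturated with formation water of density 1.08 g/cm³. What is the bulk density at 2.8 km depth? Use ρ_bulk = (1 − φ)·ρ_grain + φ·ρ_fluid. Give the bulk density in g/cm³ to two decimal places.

2.50 g/cm³

Porosity at depth: n = 0.61·exp(−0.57×2.8) = 0.61×0.2027 = 0.1237
Bulk density: ρ_b = (1−n)ρ_g + n·ρ_f = 0.8763×2.7 + 0.1237×1.08
       = 2.366 + 0.134 = 2.500 g/cm³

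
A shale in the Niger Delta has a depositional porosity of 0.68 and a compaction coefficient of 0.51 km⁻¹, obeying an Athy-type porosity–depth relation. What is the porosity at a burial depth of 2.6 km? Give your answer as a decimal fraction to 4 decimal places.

φ = φ₀·exp(−c·Z) = 0.68 × exp(−0.51 × 2.6) = 0.68 × exp(−1.326)
  = 0.68 × 0.2655 = 0.1806

0.1806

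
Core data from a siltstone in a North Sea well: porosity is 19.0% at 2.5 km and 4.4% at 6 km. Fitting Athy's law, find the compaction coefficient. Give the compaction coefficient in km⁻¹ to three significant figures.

Athy: φ(d) = φ₀ e^(−cd) ⇒ φ₁/φ₂ = e^{c(d₂−d₁)} ⇒ c = ln(φ₁/φ₂)/(d₂−d₁)
c = ln(0.19/0.044) / (6 − 2.5) = ln(4.318) / 3.5 = 1.4628 / 3.5 = 0.418 km⁻¹

0.418 km⁻¹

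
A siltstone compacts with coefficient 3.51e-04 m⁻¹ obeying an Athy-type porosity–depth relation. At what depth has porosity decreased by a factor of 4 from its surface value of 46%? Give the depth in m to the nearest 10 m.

Working in km (1 km = 1000 m; k in km⁻¹ = k in m⁻¹ × 1000):
n/n₀ = 1/4 ⇒ exp(−k·z) = 1/4 ⇒ z = ln(4) / k
z = 1.3863 / 0.351 = 3.950 km

3950 m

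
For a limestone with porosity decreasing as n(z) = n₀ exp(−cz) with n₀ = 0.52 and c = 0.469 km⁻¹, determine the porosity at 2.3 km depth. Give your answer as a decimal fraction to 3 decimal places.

n = n₀·exp(−c·z) = 0.52 × exp(−0.469 × 2.3) = 0.52 × exp(−1.079)
  = 0.52 × 0.3400 = 0.1768

0.177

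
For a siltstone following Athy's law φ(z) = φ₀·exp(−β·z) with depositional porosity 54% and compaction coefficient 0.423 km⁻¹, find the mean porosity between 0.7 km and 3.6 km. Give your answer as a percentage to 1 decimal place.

⟨φ⟩ = (1/(z₂−z₁)) ∫ φ₀ e^(−βz) dz = φ₀·(e^(−β·z₁) − e^(−β·z₂)) / (β·(z₂−z₁))
e^(−0.423×0.7) = 0.7437; e^(−0.423×3.6) = 0.2181
⟨φ⟩ = 0.54 × (0.7437 − 0.2181) / (0.423 × 2.9) = 0.54 × 0.4285 = 0.2314

23.1%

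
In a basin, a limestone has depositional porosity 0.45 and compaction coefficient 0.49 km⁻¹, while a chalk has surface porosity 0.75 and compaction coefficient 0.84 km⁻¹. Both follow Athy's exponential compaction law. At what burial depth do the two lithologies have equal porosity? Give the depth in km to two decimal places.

Set n₀ₐ e^(−cₐz) = n₀ᵦ e^(−cᵦz) ⇒ ln(n₀ₐ/n₀ᵦ) = (cₐ − cᵦ)·z
z = ln(0.45/0.75) / (0.49 − 0.84) = -0.5108 / -0.35 = 1.460 km

1.46 km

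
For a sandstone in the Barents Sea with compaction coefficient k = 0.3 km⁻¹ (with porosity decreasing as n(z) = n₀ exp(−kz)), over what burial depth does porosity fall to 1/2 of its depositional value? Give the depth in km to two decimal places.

2.31 km

n/n₀ = 1/2 ⇒ exp(−k·z) = 1/2 ⇒ z = ln(2) / k
z = 0.6931 / 0.3 = 2.310 km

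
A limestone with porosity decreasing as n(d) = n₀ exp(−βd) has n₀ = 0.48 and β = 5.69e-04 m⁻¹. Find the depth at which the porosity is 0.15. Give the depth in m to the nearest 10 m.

Working in km (1 km = 1000 m; β in km⁻¹ = β in m⁻¹ × 1000):
Invert Athy's law: d = ln(n₀/n) / β
d = ln(0.48/0.15) / 0.569 = ln(3.2) / 0.569 = 1.1632 / 0.569 = 2.044 km

2040 m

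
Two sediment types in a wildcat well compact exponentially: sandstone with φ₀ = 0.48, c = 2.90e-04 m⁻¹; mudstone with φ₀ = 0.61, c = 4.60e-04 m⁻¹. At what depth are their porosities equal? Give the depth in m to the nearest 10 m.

1410 m

Working in km (1 km = 1000 m; c in km⁻¹ = c in m⁻¹ × 1000):
Set φ₀ₐ e^(−cₐZ) = φ₀ᵦ e^(−cᵦZ) ⇒ ln(φ₀ₐ/φ₀ᵦ) = (cₐ − cᵦ)·Z
Z = ln(0.48/0.61) / (0.29 − 0.46) = -0.2397 / -0.17 = 1.410 km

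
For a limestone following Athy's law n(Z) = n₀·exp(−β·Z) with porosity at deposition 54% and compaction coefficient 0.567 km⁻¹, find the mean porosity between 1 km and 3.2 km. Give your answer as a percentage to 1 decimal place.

17.5%

⟨n⟩ = (1/(Z₂−Z₁)) ∫ n₀ e^(−βZ) dZ = n₀·(e^(−β·Z₁) − e^(−β·Z₂)) / (β·(Z₂−Z₁))
e^(−0.567×1) = 0.5672; e^(−0.567×3.2) = 0.1629
⟨n⟩ = 0.54 × (0.5672 − 0.1629) / (0.567 × 2.2) = 0.54 × 0.3241 = 0.1750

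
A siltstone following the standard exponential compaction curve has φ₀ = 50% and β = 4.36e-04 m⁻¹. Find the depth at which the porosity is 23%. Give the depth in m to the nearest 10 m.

Working in km (1 km = 1000 m; β in km⁻¹ = β in m⁻¹ × 1000):
Invert Athy's law: z = ln(φ₀/φ) / β
z = ln(0.5/0.23) / 0.436 = ln(2.174) / 0.436 = 0.7765 / 0.436 = 1.781 km

1780 m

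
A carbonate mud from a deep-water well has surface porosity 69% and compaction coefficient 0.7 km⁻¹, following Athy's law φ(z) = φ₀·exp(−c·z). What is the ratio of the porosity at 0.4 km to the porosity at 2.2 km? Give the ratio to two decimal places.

3.53

φ(z₁)/φ(z₂) = e^(−c·z₁)/e^(−c·z₂) = e^{c(z₂−z₁)}
= exp(0.7 × 1.8) = exp(1.26) = 3.5254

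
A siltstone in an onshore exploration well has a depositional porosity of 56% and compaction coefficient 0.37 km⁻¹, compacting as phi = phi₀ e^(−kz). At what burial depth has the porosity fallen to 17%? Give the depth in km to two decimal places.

3.22 km

Invert Athy's law: z = ln(phi₀/phi) / k
z = ln(0.56/0.17) / 0.37 = ln(3.294) / 0.37 = 1.1921 / 0.37 = 3.222 km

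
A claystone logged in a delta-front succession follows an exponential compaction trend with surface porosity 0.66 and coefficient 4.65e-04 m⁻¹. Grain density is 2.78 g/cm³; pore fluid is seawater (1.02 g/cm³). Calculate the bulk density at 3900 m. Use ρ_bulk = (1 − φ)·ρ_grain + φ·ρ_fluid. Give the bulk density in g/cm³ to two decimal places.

Working in km (1 km = 1000 m; k in km⁻¹ = k in m⁻¹ × 1000):
Porosity at depth: φ = 0.66·exp(−0.465×3.9) = 0.66×0.1631 = 0.1076
Bulk density: ρ_b = (1−φ)ρ_g + φ·ρ_f = 0.8924×2.78 + 0.1076×1.02
       = 2.481 + 0.110 = 2.591 g/cm³

2.59 g/cm³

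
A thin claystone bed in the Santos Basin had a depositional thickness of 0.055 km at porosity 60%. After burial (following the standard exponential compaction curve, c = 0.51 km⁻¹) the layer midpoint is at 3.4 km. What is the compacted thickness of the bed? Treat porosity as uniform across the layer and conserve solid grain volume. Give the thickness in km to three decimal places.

Porosity at 3.4 km: phi = 0.6·exp(−0.51×3.4) = 0.1059
Solid-volume conservation: h(1−phi) = h₀(1−phi₀) ⇒ h = h₀·(1−phi₀)/(1−phi)
h = 0.055 × (1 − 0.6)/(1 − 0.1059) = 0.055 × 0.4474 = 0.0246 km

0.025 km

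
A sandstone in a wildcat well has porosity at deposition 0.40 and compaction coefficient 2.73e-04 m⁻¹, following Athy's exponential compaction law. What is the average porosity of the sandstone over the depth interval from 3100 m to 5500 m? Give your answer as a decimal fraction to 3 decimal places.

Working in km (1 km = 1000 m; c in km⁻¹ = c in m⁻¹ × 1000):
⟨n⟩ = (1/(Z₂−Z₁)) ∫ n₀ e^(−cZ) dZ = n₀·(e^(−c·Z₁) − e^(−c·Z₂)) / (c·(Z₂−Z₁))
e^(−0.273×3.1) = 0.4290; e^(−0.273×5.5) = 0.2228
⟨n⟩ = 0.4 × (0.4290 − 0.2228) / (0.273 × 2.4) = 0.4 × 0.3147 = 0.1259

0.126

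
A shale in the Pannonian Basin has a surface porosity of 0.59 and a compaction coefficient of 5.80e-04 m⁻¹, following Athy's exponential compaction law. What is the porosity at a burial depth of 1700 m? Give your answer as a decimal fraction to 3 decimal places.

Working in km (1 km = 1000 m; β in km⁻¹ = β in m⁻¹ × 1000):
n = n₀·exp(−β·d) = 0.59 × exp(−0.58 × 1.7) = 0.59 × exp(−0.986)
  = 0.59 × 0.3731 = 0.2201

0.220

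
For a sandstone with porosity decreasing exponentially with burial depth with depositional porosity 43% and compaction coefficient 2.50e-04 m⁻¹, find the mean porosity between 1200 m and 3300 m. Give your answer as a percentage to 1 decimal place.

24.8%

Working in km (1 km = 1000 m; β in km⁻¹ = β in m⁻¹ × 1000):
⟨phi⟩ = (1/(Z₂−Z₁)) ∫ phi₀ e^(−βZ) dZ = phi₀·(e^(−β·Z₁) − e^(−β·Z₂)) / (β·(Z₂−Z₁))
e^(−0.25×1.2) = 0.7408; e^(−0.25×3.3) = 0.4382
⟨phi⟩ = 0.43 × (0.7408 − 0.4382) / (0.25 × 2.1) = 0.43 × 0.5763 = 0.2478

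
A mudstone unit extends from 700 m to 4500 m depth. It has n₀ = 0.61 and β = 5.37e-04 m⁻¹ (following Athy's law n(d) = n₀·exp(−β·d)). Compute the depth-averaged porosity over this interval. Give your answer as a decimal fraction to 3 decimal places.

0.179

Working in km (1 km = 1000 m; β in km⁻¹ = β in m⁻¹ × 1000):
⟨n⟩ = (1/(d₂−d₁)) ∫ n₀ e^(−βd) dd = n₀·(e^(−β·d₁) − e^(−β·d₂)) / (β·(d₂−d₁))
e^(−0.537×0.7) = 0.6867; e^(−0.537×4.5) = 0.0892
⟨n⟩ = 0.61 × (0.6867 − 0.0892) / (0.537 × 3.8) = 0.61 × 0.2928 = 0.1786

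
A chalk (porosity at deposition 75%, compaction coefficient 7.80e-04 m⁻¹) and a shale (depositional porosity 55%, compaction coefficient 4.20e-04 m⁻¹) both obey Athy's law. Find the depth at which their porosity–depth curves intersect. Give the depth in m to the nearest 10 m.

860 m

Working in km (1 km = 1000 m; β in km⁻¹ = β in m⁻¹ × 1000):
Set φ₀ₐ e^(−βₐZ) = φ₀ᵦ e^(−βᵦZ) ⇒ ln(φ₀ₐ/φ₀ᵦ) = (βₐ − βᵦ)·Z
Z = ln(0.75/0.55) / (0.78 − 0.42) = 0.3102 / 0.36 = 0.862 km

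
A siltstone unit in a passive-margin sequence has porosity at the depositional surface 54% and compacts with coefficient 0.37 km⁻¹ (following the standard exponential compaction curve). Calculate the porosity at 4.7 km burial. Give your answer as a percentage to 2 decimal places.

n = n₀·exp(−c·d) = 0.54 × exp(−0.37 × 4.7) = 0.54 × exp(−1.739)
  = 0.54 × 0.1757 = 0.0949

9.49%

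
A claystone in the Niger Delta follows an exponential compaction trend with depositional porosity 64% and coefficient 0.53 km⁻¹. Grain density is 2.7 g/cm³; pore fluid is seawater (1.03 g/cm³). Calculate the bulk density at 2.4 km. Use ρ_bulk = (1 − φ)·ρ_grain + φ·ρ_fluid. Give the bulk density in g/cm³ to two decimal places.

2.40 g/cm³

Porosity at depth: φ = 0.64·exp(−0.53×2.4) = 0.64×0.2803 = 0.1794
Bulk density: ρ_b = (1−φ)ρ_g + φ·ρ_f = 0.8206×2.7 + 0.1794×1.03
       = 2.216 + 0.185 = 2.400 g/cm³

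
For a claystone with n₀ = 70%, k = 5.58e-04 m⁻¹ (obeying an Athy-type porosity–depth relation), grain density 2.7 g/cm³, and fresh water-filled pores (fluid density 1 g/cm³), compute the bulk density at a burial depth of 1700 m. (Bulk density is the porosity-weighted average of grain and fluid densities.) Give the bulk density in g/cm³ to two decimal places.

Working in km (1 km = 1000 m; k in km⁻¹ = k in m⁻¹ × 1000):
Porosity at depth: n = 0.7·exp(−0.558×1.7) = 0.7×0.3873 = 0.2711
Bulk density: ρ_b = (1−n)ρ_g + n·ρ_f = 0.7289×2.7 + 0.2711×1
       = 1.968 + 0.271 = 2.239 g/cm³

2.24 g/cm³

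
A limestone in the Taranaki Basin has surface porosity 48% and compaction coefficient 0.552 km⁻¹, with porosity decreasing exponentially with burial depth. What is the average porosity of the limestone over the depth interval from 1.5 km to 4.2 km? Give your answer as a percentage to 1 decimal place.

10.9%

⟨φ⟩ = (1/(z₂−z₁)) ∫ φ₀ e^(−βz) dz = φ₀·(e^(−β·z₁) − e^(−β·z₂)) / (β·(z₂−z₁))
e^(−0.552×1.5) = 0.4369; e^(−0.552×4.2) = 0.0984
⟨φ⟩ = 0.48 × (0.4369 − 0.0984) / (0.552 × 2.7) = 0.48 × 0.2271 = 0.1090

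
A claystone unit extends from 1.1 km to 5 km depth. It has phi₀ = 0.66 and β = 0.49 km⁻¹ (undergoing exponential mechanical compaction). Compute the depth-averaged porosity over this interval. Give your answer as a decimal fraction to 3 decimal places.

0.172

⟨phi⟩ = (1/(Z₂−Z₁)) ∫ phi₀ e^(−βZ) dZ = phi₀·(e^(−β·Z₁) − e^(−β·Z₂)) / (β·(Z₂−Z₁))
e^(−0.49×1.1) = 0.5833; e^(−0.49×5) = 0.0863
⟨phi⟩ = 0.66 × (0.5833 − 0.0863) / (0.49 × 3.9) = 0.66 × 0.2601 = 0.1717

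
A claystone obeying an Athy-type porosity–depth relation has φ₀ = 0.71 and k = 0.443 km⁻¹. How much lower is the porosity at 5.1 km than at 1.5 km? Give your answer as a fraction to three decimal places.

0.291

φ(1.5) = 0.71·e^(−0.443×1.5) = 0.3653
φ(5.1) = 0.71·e^(−0.443×5.1) = 0.0741
Δφ = 0.3653 − 0.0741 = 0.2912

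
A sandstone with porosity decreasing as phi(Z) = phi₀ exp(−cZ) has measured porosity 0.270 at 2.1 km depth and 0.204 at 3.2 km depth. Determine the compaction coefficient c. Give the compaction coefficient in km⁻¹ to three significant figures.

Athy: phi(Z) = phi₀ e^(−cZ) ⇒ phi₁/phi₂ = e^{c(Z₂−Z₁)} ⇒ c = ln(phi₁/phi₂)/(Z₂−Z₁)
c = ln(0.27/0.204) / (3.2 − 2.1) = ln(1.324) / 1.1 = 0.2803 / 1.1 = 0.2548 km⁻¹

0.255 km⁻¹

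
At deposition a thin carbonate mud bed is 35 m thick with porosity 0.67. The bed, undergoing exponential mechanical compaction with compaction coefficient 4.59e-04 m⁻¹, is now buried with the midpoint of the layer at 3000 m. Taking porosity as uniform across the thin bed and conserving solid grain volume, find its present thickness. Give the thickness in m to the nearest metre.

14 m

Working in km (1 km = 1000 m; k in km⁻¹ = k in m⁻¹ × 1000):
Porosity at 3 km: φ = 0.67·exp(−0.459×3) = 0.1691
Solid-volume conservation: h(1−φ) = h₀(1−φ₀) ⇒ h = h₀·(1−φ₀)/(1−φ)
h = 0.035 × (1 − 0.67)/(1 − 0.1691) = 0.035 × 0.3971 = 0.0139 km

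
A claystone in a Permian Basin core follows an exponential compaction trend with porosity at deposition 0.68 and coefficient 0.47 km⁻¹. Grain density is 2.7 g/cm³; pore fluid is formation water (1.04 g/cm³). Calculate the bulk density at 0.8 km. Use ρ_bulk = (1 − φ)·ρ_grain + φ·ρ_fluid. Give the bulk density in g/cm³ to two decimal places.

Porosity at depth: n = 0.68·exp(−0.47×0.8) = 0.68×0.6866 = 0.4669
Bulk density: ρ_b = (1−n)ρ_g + n·ρ_f = 0.5331×2.7 + 0.4669×1.04
       = 1.439 + 0.486 = 1.925 g/cm³

1.92 g/cm³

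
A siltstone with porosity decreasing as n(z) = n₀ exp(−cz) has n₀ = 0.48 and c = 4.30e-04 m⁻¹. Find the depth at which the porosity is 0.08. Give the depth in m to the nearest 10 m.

Working in km (1 km = 1000 m; c in km⁻¹ = c in m⁻¹ × 1000):
Invert Athy's law: z = ln(n₀/n) / c
z = ln(0.48/0.08) / 0.43 = ln(6) / 0.43 = 1.7918 / 0.43 = 4.167 km

4170 m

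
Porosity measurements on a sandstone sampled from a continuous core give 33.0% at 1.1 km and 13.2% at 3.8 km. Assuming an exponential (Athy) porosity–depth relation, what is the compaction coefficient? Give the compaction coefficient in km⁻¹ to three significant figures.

0.339 km⁻¹

Athy: phi(z) = phi₀ e^(−kz) ⇒ phi₁/phi₂ = e^{k(z₂−z₁)} ⇒ k = ln(phi₁/phi₂)/(z₂−z₁)
k = ln(0.33/0.132) / (3.8 − 1.1) = ln(2.5) / 2.7 = 0.9163 / 2.7 = 0.3394 km⁻¹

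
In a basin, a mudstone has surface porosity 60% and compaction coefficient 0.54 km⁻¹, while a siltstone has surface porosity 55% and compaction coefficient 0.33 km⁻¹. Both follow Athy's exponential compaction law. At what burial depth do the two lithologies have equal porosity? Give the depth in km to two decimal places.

Set n₀ₐ e^(−cₐd) = n₀ᵦ e^(−cᵦd) ⇒ ln(n₀ₐ/n₀ᵦ) = (cₐ − cᵦ)·d
d = ln(0.6/0.55) / (0.54 − 0.33) = 0.0870 / 0.21 = 0.414 km

0.41 km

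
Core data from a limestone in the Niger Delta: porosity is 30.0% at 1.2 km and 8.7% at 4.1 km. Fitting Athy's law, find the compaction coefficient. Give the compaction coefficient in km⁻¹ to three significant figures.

Athy: n(Z) = n₀ e^(−cZ) ⇒ n₁/n₂ = e^{c(Z₂−Z₁)} ⇒ c = ln(n₁/n₂)/(Z₂−Z₁)
c = ln(0.3/0.087) / (4.1 − 1.2) = ln(3.448) / 2.9 = 1.2379 / 2.9 = 0.4269 km⁻¹

0.427 km⁻¹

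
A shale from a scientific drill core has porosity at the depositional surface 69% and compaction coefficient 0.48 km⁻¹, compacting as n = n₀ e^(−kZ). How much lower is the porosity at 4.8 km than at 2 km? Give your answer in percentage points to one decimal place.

19.5 percentage points

n(2) = 0.69·e^(−0.48×2) = 0.2642
n(4.8) = 0.69·e^(−0.48×4.8) = 0.0689
Δn = 0.2642 − 0.0689 = 0.1953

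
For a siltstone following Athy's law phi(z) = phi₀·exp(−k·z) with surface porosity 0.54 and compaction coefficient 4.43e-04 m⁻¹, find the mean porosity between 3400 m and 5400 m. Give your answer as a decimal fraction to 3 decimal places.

Working in km (1 km = 1000 m; k in km⁻¹ = k in m⁻¹ × 1000):
⟨phi⟩ = (1/(z₂−z₁)) ∫ phi₀ e^(−kz) dz = phi₀·(e^(−k·z₁) − e^(−k·z₂)) / (k·(z₂−z₁))
e^(−0.443×3.4) = 0.2218; e^(−0.443×5.4) = 0.0914
⟨phi⟩ = 0.54 × (0.2218 − 0.0914) / (0.443 × 2) = 0.54 × 0.1471 = 0.0794

0.079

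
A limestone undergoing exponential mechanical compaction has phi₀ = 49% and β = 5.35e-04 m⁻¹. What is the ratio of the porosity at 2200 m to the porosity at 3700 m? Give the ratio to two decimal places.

2.23

Working in km (1 km = 1000 m; β in km⁻¹ = β in m⁻¹ × 1000):
phi(z₁)/phi(z₂) = e^(−β·z₁)/e^(−β·z₂) = e^{β(z₂−z₁)}
= exp(0.535 × 1.5) = exp(0.8025) = 2.2311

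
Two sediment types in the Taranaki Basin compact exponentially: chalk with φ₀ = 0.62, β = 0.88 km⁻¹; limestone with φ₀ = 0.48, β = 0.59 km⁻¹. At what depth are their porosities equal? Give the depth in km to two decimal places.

Set φ₀ₐ e^(−βₐd) = φ₀ᵦ e^(−βᵦd) ⇒ ln(φ₀ₐ/φ₀ᵦ) = (βₐ − βᵦ)·d
d = ln(0.62/0.48) / (0.88 − 0.59) = 0.2559 / 0.29 = 0.883 km

0.88 km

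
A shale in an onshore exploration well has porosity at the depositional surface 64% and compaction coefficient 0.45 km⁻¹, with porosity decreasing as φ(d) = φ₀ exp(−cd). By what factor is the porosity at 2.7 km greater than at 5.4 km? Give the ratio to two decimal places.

3.37

φ(d₁)/φ(d₂) = e^(−c·d₁)/e^(−c·d₂) = e^{c(d₂−d₁)}
= exp(0.45 × 2.7) = exp(1.215) = 3.3703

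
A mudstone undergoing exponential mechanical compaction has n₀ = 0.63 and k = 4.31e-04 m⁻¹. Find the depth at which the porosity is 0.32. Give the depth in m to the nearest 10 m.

1570 m

Working in km (1 km = 1000 m; k in km⁻¹ = k in m⁻¹ × 1000):
Invert Athy's law: d = ln(n₀/n) / k
d = ln(0.63/0.32) / 0.431 = ln(1.969) / 0.431 = 0.6774 / 0.431 = 1.572 km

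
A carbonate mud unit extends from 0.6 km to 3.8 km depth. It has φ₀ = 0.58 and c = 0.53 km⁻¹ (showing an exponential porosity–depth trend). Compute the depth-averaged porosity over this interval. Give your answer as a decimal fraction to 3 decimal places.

0.203

⟨φ⟩ = (1/(d₂−d₁)) ∫ φ₀ e^(−cd) dd = φ₀·(e^(−c·d₁) − e^(−c·d₂)) / (c·(d₂−d₁))
e^(−0.53×0.6) = 0.7276; e^(−0.53×3.8) = 0.1335
⟨φ⟩ = 0.58 × (0.7276 − 0.1335) / (0.53 × 3.2) = 0.58 × 0.3503 = 0.2032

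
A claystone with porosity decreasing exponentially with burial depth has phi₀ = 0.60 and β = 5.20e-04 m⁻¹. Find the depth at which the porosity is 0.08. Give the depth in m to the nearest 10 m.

3870 m

Working in km (1 km = 1000 m; β in km⁻¹ = β in m⁻¹ × 1000):
Invert Athy's law: z = ln(phi₀/phi) / β
z = ln(0.6/0.08) / 0.52 = ln(7.5) / 0.52 = 2.0149 / 0.52 = 3.875 km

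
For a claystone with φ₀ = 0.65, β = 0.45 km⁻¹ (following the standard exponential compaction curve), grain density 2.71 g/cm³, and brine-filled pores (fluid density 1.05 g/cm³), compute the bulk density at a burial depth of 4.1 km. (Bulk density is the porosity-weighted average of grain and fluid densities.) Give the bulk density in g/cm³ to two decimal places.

Porosity at depth: φ = 0.65·exp(−0.45×4.1) = 0.65×0.1580 = 0.1027
Bulk density: ρ_b = (1−φ)ρ_g + φ·ρ_f = 0.8973×2.71 + 0.1027×1.05
       = 2.432 + 0.108 = 2.539 g/cm³

2.54 g/cm³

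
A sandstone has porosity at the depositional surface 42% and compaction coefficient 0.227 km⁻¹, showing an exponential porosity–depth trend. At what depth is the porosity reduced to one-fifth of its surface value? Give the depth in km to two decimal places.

φ/φ₀ = 1/5 ⇒ exp(−k·d) = 1/5 ⇒ d = ln(5) / k
d = 1.6094 / 0.227 = 7.090 km

7.09 km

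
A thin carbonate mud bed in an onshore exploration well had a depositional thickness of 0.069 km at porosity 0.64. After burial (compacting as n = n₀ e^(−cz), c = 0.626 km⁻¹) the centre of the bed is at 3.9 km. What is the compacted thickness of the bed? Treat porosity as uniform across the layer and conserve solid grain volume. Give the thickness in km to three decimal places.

0.026 km

Porosity at 3.9 km: n = 0.64·exp(−0.626×3.9) = 0.0557
Solid-volume conservation: h(1−n) = h₀(1−n₀) ⇒ h = h₀·(1−n₀)/(1−n)
h = 0.069 × (1 − 0.64)/(1 − 0.0557) = 0.069 × 0.3812 = 0.0263 km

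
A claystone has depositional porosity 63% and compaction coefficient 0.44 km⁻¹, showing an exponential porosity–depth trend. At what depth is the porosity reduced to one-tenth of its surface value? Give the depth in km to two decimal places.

5.23 km

phi/phi₀ = 1/10 ⇒ exp(−β·d) = 1/10 ⇒ d = ln(10) / β
d = 2.3026 / 0.44 = 5.233 km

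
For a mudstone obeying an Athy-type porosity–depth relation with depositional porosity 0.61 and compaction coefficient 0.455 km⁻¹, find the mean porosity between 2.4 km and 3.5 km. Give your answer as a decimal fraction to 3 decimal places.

0.161

⟨phi⟩ = (1/(z₂−z₁)) ∫ phi₀ e^(−βz) dz = phi₀·(e^(−β·z₁) − e^(−β·z₂)) / (β·(z₂−z₁))
e^(−0.455×2.4) = 0.3355; e^(−0.455×3.5) = 0.2034
⟨phi⟩ = 0.61 × (0.3355 − 0.2034) / (0.455 × 1.1) = 0.61 × 0.2640 = 0.1610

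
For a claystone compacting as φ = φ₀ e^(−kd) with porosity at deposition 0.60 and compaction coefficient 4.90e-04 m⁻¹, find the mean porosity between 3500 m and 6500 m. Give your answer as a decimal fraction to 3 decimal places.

0.057

Working in km (1 km = 1000 m; k in km⁻¹ = k in m⁻¹ × 1000):
⟨φ⟩ = (1/(d₂−d₁)) ∫ φ₀ e^(−kd) dd = φ₀·(e^(−k·d₁) − e^(−k·d₂)) / (k·(d₂−d₁))
e^(−0.49×3.5) = 0.1800; e^(−0.49×6.5) = 0.0414
⟨φ⟩ = 0.6 × (0.1800 − 0.0414) / (0.49 × 3) = 0.6 × 0.0943 = 0.0566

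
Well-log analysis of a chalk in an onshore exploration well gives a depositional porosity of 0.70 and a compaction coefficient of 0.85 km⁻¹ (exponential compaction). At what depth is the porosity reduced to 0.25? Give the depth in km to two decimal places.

Invert Athy's law: d = ln(φ₀/φ) / β
d = ln(0.7/0.25) / 0.85 = ln(2.8) / 0.85 = 1.0296 / 0.85 = 1.211 km

1.21 km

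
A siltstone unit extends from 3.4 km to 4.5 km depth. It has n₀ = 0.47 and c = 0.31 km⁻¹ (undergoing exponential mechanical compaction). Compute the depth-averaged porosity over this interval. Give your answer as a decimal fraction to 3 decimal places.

⟨n⟩ = (1/(Z₂−Z₁)) ∫ n₀ e^(−cZ) dZ = n₀·(e^(−c·Z₁) − e^(−c·Z₂)) / (c·(Z₂−Z₁))
e^(−0.31×3.4) = 0.3485; e^(−0.31×4.5) = 0.2478
⟨n⟩ = 0.47 × (0.3485 − 0.2478) / (0.31 × 1.1) = 0.47 × 0.2953 = 0.1388

0.139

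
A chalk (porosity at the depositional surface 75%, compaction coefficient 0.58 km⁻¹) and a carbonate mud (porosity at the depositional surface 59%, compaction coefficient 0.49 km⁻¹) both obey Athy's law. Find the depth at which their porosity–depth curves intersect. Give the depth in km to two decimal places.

Set n₀ₐ e^(−cₐZ) = n₀ᵦ e^(−cᵦZ) ⇒ ln(n₀ₐ/n₀ᵦ) = (cₐ − cᵦ)·Z
Z = ln(0.75/0.59) / (0.58 − 0.49) = 0.2400 / 0.09 = 2.666 km

2.67 km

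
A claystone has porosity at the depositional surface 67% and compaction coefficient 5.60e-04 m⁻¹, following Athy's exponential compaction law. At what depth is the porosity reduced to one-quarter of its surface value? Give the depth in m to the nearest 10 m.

Working in km (1 km = 1000 m; β in km⁻¹ = β in m⁻¹ × 1000):
n/n₀ = 1/4 ⇒ exp(−β·Z) = 1/4 ⇒ Z = ln(4) / β
Z = 1.3863 / 0.56 = 2.476 km

2480 m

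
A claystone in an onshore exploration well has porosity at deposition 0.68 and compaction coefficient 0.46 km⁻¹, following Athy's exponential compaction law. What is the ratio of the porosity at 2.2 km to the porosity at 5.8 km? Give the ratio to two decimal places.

5.24

n(Z₁)/n(Z₂) = e^(−β·Z₁)/e^(−β·Z₂) = e^{β(Z₂−Z₁)}
= exp(0.46 × 3.6) = exp(1.656) = 5.2383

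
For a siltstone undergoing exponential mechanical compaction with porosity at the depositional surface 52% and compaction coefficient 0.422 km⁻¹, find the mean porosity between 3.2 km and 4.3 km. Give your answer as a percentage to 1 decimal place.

⟨φ⟩ = (1/(d₂−d₁)) ∫ φ₀ e^(−βd) dd = φ₀·(e^(−β·d₁) − e^(−β·d₂)) / (β·(d₂−d₁))
e^(−0.422×3.2) = 0.2591; e^(−0.422×4.3) = 0.1629
⟨φ⟩ = 0.52 × (0.2591 − 0.1629) / (0.422 × 1.1) = 0.52 × 0.2073 = 0.1078

10.8%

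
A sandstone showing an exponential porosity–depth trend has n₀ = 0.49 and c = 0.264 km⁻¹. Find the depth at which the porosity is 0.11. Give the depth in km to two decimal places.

Invert Athy's law: d = ln(n₀/n) / c
d = ln(0.49/0.11) / 0.264 = ln(4.455) / 0.264 = 1.4939 / 0.264 = 5.659 km

5.66 km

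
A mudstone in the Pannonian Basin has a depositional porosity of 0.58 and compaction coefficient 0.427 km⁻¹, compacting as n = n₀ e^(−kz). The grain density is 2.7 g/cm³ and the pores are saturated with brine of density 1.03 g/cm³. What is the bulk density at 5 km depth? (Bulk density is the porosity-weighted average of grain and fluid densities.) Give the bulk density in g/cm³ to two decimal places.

Porosity at depth: n = 0.58·exp(−0.427×5) = 0.58×0.1182 = 0.0686
Bulk density: ρ_b = (1−n)ρ_g + n·ρ_f = 0.9314×2.7 + 0.0686×1.03
       = 2.515 + 0.071 = 2.585 g/cm³

2.59 g/cm³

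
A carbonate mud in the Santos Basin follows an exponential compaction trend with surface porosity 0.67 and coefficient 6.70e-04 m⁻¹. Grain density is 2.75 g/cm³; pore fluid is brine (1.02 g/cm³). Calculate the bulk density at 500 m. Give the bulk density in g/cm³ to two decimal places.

1.92 g/cm³

Working in km (1 km = 1000 m; k in km⁻¹ = k in m⁻¹ × 1000):
Porosity at depth: n = 0.67·exp(−0.67×0.5) = 0.67×0.7153 = 0.4793
Bulk density: ρ_b = (1−n)ρ_g + n·ρ_f = 0.5207×2.75 + 0.4793×1.02
       = 1.432 + 0.489 = 1.921 g/cm³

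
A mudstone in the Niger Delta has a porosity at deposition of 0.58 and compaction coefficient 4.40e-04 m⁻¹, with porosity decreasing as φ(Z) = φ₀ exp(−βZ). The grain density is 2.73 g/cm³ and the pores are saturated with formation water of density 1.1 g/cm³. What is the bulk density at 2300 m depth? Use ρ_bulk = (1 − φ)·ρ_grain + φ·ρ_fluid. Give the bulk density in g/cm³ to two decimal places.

2.39 g/cm³

Working in km (1 km = 1000 m; β in km⁻¹ = β in m⁻¹ × 1000):
Porosity at depth: φ = 0.58·exp(−0.44×2.3) = 0.58×0.3635 = 0.2108
Bulk density: ρ_b = (1−φ)ρ_g + φ·ρ_f = 0.7892×2.73 + 0.2108×1.1
       = 2.154 + 0.232 = 2.386 g/cm³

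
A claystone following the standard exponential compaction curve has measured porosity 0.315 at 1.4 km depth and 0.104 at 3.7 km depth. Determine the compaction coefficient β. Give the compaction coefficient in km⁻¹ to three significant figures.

0.482 km⁻¹

Athy: phi(d) = phi₀ e^(−βd) ⇒ phi₁/phi₂ = e^{β(d₂−d₁)} ⇒ β = ln(phi₁/phi₂)/(d₂−d₁)
β = ln(0.315/0.104) / (3.7 − 1.4) = ln(3.029) / 2.3 = 1.1082 / 2.3 = 0.4818 km⁻¹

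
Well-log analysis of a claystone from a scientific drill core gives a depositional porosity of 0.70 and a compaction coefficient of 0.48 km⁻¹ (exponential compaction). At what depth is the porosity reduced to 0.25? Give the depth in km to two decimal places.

Invert Athy's law: z = ln(phi₀/phi) / c
z = ln(0.7/0.25) / 0.48 = ln(2.8) / 0.48 = 1.0296 / 0.48 = 2.145 km

2.15 km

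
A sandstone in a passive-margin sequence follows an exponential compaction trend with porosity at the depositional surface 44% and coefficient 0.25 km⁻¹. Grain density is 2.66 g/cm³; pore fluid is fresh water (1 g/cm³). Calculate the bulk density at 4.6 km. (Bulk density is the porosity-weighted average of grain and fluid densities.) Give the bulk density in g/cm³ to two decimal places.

Porosity at depth: n = 0.44·exp(−0.25×4.6) = 0.44×0.3166 = 0.1393
Bulk density: ρ_b = (1−n)ρ_g + n·ρ_f = 0.8607×2.66 + 0.1393×1
       = 2.289 + 0.139 = 2.429 g/cm³

2.43 g/cm³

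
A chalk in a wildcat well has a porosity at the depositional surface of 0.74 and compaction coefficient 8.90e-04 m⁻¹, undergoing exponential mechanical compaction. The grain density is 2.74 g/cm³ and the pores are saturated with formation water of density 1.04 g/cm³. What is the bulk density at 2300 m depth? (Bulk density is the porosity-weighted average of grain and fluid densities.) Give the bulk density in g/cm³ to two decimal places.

2.58 g/cm³

Working in km (1 km = 1000 m; c in km⁻¹ = c in m⁻¹ × 1000):
Porosity at depth: phi = 0.74·exp(−0.89×2.3) = 0.74×0.1291 = 0.0956
Bulk density: ρ_b = (1−phi)ρ_g + phi·ρ_f = 0.9044×2.74 + 0.0956×1.04
       = 2.478 + 0.099 = 2.578 g/cm³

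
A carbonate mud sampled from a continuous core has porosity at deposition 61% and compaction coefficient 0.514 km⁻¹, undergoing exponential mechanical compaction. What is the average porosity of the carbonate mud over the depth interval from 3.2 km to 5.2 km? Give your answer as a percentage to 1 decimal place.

⟨n⟩ = (1/(Z₂−Z₁)) ∫ n₀ e^(−kZ) dZ = n₀·(e^(−k·Z₁) − e^(−k·Z₂)) / (k·(Z₂−Z₁))
e^(−0.514×3.2) = 0.1931; e^(−0.514×5.2) = 0.0691
⟨n⟩ = 0.61 × (0.1931 − 0.0691) / (0.514 × 2) = 0.61 × 0.1206 = 0.0736

7.4%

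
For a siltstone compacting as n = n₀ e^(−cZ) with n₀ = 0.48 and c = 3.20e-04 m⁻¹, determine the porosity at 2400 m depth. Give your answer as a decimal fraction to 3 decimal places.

Working in km (1 km = 1000 m; c in km⁻¹ = c in m⁻¹ × 1000):
n = n₀·exp(−c·Z) = 0.48 × exp(−0.32 × 2.4) = 0.48 × exp(−0.768)
  = 0.48 × 0.4639 = 0.2227

0.223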